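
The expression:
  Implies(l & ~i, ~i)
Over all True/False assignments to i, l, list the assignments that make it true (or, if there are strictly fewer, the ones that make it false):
is always true.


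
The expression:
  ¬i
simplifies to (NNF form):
¬i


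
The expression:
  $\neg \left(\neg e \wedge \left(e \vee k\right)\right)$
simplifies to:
$e \vee \neg k$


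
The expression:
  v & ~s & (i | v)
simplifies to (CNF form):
v & ~s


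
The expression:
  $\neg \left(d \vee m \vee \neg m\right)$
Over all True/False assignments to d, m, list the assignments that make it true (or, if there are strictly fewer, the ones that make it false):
is never true.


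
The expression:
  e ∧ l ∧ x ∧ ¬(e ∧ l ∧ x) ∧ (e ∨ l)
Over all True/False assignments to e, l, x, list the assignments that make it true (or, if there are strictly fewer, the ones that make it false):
is never true.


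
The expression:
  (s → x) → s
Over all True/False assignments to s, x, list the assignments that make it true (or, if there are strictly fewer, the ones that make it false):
is true only for:
  s=True, x=False;
  s=True, x=True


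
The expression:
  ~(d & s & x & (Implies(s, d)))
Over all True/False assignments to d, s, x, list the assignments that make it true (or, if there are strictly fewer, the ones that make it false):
is false only for:
  d=True, s=True, x=True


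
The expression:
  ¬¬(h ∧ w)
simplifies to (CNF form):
h ∧ w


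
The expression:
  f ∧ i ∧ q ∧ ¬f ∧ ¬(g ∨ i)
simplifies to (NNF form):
False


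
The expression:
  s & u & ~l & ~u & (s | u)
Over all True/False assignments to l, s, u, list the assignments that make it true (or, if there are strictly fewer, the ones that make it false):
is never true.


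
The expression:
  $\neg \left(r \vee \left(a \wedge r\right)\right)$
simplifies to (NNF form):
$\neg r$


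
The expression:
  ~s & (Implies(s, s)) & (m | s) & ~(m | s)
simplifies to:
False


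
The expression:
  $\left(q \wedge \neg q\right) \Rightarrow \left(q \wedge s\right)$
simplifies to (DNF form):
$\text{True}$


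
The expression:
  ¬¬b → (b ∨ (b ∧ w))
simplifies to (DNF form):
True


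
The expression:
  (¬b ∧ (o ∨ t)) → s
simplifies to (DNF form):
b ∨ s ∨ (¬o ∧ ¬t)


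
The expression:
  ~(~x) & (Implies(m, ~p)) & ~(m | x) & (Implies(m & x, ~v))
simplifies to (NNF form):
False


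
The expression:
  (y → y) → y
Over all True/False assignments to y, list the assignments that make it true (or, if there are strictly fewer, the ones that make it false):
is true only for:
  y=True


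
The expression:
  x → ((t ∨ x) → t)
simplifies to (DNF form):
t ∨ ¬x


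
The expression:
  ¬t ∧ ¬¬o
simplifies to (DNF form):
o ∧ ¬t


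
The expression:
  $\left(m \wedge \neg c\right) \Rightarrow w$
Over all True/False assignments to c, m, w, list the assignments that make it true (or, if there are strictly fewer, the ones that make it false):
is false only for:
  c=False, m=True, w=False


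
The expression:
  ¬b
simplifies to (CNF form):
¬b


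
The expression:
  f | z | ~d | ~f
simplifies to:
True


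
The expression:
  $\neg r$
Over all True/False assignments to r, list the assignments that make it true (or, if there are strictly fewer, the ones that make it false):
is true only for:
  r=False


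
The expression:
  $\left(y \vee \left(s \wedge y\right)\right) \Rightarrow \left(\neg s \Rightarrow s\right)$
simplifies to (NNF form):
$s \vee \neg y$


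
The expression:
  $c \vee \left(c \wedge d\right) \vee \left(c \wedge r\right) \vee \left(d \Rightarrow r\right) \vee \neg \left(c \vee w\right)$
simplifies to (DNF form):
$c \vee r \vee \neg d \vee \neg w$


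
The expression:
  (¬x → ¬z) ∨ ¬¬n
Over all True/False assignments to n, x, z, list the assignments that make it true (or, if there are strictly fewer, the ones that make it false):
is false only for:
  n=False, x=False, z=True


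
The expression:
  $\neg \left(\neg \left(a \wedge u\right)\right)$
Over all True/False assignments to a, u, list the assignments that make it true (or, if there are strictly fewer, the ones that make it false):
is true only for:
  a=True, u=True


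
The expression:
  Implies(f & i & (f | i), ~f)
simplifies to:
~f | ~i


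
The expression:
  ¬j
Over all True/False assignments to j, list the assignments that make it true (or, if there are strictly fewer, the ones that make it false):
is true only for:
  j=False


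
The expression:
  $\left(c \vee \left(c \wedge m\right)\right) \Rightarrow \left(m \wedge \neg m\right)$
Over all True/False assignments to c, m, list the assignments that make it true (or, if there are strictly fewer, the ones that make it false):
is true only for:
  c=False, m=False;
  c=False, m=True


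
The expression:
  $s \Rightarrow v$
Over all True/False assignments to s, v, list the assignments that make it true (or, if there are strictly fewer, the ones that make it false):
is false only for:
  s=True, v=False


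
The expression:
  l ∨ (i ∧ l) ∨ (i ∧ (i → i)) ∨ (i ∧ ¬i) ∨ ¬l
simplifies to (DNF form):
True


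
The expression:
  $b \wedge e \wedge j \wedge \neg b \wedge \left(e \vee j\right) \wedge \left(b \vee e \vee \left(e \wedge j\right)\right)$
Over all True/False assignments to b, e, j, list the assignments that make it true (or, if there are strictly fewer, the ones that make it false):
is never true.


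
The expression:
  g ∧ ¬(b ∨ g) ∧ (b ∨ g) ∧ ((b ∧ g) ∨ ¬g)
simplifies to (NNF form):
False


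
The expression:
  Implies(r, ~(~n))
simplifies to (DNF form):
n | ~r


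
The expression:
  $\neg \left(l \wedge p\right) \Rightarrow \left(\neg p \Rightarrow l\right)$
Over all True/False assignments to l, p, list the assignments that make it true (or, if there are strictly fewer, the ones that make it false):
is false only for:
  l=False, p=False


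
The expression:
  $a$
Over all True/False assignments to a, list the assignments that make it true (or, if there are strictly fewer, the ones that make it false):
is true only for:
  a=True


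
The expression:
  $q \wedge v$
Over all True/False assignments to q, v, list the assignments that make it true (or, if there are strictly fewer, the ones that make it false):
is true only for:
  q=True, v=True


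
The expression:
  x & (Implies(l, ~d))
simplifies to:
x & (~d | ~l)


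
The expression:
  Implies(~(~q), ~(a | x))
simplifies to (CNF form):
(~a | ~q) & (~q | ~x)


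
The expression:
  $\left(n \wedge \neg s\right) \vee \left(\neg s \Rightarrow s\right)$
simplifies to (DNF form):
$n \vee s$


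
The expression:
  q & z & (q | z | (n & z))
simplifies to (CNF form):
q & z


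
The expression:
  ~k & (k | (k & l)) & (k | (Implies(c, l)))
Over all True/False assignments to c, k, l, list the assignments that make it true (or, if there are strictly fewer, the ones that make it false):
is never true.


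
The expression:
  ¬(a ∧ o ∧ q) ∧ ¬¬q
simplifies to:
q ∧ (¬a ∨ ¬o)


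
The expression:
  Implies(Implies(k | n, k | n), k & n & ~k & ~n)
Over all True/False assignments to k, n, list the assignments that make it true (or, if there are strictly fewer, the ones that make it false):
is never true.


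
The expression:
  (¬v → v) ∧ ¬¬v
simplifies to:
v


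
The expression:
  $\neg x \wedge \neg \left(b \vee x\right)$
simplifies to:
$\neg b \wedge \neg x$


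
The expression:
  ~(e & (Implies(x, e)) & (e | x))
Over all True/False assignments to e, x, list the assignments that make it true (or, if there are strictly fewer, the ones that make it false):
is true only for:
  e=False, x=False;
  e=False, x=True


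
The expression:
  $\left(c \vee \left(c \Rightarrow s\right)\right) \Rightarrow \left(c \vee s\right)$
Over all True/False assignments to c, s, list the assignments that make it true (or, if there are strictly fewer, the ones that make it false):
is false only for:
  c=False, s=False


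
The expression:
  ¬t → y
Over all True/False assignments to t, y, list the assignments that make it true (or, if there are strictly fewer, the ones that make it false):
is false only for:
  t=False, y=False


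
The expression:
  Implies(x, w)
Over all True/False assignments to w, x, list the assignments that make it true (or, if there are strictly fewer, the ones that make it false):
is false only for:
  w=False, x=True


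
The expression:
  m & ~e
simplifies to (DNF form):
m & ~e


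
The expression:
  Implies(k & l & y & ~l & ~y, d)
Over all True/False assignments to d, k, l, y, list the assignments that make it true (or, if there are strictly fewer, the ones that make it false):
is always true.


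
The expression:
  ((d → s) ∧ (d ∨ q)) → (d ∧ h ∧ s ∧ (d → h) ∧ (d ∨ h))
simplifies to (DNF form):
(d ∧ h) ∨ (d ∧ ¬s) ∨ (¬d ∧ ¬q)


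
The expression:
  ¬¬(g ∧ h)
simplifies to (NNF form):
g ∧ h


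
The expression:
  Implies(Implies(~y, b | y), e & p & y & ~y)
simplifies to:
~b & ~y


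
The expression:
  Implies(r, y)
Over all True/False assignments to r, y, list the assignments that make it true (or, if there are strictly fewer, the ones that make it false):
is false only for:
  r=True, y=False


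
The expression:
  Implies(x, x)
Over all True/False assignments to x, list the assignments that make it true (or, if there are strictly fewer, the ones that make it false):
is always true.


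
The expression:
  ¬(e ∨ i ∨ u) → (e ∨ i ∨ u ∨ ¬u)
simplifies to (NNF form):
True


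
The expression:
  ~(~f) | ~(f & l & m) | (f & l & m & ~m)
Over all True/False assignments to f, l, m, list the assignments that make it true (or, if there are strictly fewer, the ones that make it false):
is always true.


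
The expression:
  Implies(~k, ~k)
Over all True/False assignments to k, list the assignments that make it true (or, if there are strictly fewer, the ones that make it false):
is always true.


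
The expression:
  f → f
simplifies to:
True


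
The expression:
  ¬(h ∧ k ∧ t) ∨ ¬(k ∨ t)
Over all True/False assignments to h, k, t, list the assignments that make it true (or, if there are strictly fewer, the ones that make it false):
is false only for:
  h=True, k=True, t=True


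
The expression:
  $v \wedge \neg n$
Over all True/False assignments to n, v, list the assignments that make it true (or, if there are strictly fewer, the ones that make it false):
is true only for:
  n=False, v=True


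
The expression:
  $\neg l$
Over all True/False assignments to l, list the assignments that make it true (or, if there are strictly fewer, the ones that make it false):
is true only for:
  l=False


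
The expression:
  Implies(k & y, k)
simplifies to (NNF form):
True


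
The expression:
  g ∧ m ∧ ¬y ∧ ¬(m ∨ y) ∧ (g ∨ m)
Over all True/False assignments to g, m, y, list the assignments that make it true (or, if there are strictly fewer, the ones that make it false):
is never true.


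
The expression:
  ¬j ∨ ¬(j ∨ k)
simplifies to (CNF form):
¬j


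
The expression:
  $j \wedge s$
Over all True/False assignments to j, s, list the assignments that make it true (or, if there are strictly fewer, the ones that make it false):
is true only for:
  j=True, s=True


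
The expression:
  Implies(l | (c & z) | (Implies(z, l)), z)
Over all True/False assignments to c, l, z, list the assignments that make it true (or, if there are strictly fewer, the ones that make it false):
is true only for:
  c=False, l=False, z=True;
  c=False, l=True, z=True;
  c=True, l=False, z=True;
  c=True, l=True, z=True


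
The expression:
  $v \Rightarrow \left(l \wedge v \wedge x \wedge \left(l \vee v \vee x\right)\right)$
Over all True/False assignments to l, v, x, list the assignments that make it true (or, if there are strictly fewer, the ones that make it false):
is false only for:
  l=False, v=True, x=False;
  l=False, v=True, x=True;
  l=True, v=True, x=False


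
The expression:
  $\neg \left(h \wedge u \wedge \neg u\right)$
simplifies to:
$\text{True}$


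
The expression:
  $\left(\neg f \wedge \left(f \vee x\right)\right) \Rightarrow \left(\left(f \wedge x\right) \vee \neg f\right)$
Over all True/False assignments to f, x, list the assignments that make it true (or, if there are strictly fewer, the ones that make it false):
is always true.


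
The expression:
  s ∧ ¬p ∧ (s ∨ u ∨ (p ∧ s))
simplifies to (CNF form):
s ∧ ¬p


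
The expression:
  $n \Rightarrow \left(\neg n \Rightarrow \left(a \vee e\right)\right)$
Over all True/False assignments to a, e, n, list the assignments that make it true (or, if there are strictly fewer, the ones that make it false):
is always true.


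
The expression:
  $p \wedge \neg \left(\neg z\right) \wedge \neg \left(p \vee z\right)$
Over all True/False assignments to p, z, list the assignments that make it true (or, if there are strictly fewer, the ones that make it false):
is never true.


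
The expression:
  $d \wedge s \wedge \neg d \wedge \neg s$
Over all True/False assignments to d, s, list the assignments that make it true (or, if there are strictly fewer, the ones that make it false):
is never true.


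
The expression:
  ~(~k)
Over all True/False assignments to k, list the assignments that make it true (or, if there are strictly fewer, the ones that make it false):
is true only for:
  k=True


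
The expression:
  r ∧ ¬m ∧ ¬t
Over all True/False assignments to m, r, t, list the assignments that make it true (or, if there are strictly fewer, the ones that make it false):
is true only for:
  m=False, r=True, t=False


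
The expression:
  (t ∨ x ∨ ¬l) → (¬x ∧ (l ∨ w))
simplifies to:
¬x ∧ (l ∨ w)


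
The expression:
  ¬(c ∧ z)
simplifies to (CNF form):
¬c ∨ ¬z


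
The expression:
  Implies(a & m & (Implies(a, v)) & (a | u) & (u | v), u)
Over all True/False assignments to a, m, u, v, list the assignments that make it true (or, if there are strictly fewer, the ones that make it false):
is false only for:
  a=True, m=True, u=False, v=True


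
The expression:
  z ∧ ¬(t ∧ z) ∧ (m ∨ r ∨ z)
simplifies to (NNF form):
z ∧ ¬t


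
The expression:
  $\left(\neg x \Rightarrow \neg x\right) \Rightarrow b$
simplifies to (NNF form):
$b$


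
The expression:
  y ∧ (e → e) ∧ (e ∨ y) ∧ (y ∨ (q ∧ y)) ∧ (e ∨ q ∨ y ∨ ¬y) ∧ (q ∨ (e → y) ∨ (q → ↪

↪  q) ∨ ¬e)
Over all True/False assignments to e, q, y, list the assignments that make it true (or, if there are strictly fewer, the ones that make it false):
is true only for:
  e=False, q=False, y=True;
  e=False, q=True, y=True;
  e=True, q=False, y=True;
  e=True, q=True, y=True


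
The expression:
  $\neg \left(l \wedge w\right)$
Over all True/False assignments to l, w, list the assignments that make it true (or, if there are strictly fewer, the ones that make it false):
is false only for:
  l=True, w=True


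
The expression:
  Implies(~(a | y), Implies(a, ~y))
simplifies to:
True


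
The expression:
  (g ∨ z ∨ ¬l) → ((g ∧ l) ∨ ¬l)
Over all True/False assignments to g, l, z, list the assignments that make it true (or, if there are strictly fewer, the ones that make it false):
is false only for:
  g=False, l=True, z=True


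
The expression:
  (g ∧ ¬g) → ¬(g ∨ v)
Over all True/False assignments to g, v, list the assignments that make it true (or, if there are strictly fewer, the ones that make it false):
is always true.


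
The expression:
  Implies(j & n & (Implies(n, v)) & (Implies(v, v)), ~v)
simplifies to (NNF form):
~j | ~n | ~v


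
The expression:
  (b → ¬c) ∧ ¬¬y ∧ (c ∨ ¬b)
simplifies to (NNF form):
y ∧ ¬b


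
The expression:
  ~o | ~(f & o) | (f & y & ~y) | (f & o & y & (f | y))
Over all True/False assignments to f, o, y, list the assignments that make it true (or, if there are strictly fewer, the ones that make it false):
is false only for:
  f=True, o=True, y=False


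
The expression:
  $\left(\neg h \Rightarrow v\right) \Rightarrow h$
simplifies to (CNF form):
$h \vee \neg v$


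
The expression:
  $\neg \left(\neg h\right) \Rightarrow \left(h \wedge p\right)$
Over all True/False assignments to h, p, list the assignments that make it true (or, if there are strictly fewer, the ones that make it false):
is false only for:
  h=True, p=False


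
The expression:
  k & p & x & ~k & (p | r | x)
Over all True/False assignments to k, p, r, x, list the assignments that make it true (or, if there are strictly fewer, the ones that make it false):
is never true.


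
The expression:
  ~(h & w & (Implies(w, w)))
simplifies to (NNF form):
~h | ~w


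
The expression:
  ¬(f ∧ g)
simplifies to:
¬f ∨ ¬g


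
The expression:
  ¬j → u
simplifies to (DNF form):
j ∨ u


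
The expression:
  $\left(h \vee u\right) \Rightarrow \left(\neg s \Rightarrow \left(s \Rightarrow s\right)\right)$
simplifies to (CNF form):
$\text{True}$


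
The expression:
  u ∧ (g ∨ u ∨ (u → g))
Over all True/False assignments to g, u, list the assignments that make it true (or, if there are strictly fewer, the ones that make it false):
is true only for:
  g=False, u=True;
  g=True, u=True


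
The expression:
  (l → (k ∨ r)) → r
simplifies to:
r ∨ (l ∧ ¬k)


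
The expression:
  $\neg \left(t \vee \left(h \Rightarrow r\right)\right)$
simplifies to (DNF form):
$h \wedge \neg r \wedge \neg t$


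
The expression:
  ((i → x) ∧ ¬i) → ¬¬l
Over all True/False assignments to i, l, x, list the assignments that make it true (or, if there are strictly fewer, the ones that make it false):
is false only for:
  i=False, l=False, x=False;
  i=False, l=False, x=True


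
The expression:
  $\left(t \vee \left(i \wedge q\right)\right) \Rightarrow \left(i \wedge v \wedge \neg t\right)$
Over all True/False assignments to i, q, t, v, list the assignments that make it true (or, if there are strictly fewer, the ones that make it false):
is true only for:
  i=False, q=False, t=False, v=False;
  i=False, q=False, t=False, v=True;
  i=False, q=True, t=False, v=False;
  i=False, q=True, t=False, v=True;
  i=True, q=False, t=False, v=False;
  i=True, q=False, t=False, v=True;
  i=True, q=True, t=False, v=True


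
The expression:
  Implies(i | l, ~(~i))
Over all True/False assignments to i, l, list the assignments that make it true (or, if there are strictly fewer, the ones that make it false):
is false only for:
  i=False, l=True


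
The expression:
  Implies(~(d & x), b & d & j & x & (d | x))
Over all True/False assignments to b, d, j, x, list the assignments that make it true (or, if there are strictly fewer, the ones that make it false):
is true only for:
  b=False, d=True, j=False, x=True;
  b=False, d=True, j=True, x=True;
  b=True, d=True, j=False, x=True;
  b=True, d=True, j=True, x=True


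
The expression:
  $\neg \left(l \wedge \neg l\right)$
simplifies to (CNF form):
$\text{True}$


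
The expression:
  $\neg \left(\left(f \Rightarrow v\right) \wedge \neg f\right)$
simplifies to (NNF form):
$f$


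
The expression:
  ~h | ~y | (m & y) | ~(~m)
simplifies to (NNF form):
m | ~h | ~y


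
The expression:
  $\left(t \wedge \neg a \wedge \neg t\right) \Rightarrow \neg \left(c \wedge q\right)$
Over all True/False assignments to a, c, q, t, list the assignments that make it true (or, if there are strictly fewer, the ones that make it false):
is always true.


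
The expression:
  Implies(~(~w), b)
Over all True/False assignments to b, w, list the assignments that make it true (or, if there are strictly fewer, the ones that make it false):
is false only for:
  b=False, w=True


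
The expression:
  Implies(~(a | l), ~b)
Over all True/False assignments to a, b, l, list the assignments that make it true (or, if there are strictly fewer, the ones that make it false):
is false only for:
  a=False, b=True, l=False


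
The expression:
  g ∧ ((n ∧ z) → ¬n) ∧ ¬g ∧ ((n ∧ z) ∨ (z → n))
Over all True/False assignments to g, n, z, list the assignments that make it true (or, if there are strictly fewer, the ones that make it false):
is never true.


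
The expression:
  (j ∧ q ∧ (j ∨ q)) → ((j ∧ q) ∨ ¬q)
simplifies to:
True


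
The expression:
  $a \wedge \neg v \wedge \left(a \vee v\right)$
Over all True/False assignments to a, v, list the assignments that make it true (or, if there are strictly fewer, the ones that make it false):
is true only for:
  a=True, v=False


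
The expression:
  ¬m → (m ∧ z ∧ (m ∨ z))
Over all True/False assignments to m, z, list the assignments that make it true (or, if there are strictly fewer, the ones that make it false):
is true only for:
  m=True, z=False;
  m=True, z=True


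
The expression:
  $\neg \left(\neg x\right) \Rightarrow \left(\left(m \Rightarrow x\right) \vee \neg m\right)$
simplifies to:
$\text{True}$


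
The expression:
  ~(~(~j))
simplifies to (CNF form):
~j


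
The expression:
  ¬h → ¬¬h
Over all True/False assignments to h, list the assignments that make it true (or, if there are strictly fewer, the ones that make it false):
is true only for:
  h=True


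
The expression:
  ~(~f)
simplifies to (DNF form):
f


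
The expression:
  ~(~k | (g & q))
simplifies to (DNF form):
(k & ~g) | (k & ~q)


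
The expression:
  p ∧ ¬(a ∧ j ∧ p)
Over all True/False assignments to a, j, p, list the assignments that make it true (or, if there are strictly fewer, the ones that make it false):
is true only for:
  a=False, j=False, p=True;
  a=False, j=True, p=True;
  a=True, j=False, p=True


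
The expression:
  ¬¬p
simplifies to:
p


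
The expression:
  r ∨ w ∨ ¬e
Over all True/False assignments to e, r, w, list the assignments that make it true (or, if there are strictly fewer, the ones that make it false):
is false only for:
  e=True, r=False, w=False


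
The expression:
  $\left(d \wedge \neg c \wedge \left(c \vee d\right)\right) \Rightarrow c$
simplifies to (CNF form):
$c \vee \neg d$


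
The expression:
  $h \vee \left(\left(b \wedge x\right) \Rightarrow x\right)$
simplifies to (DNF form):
$\text{True}$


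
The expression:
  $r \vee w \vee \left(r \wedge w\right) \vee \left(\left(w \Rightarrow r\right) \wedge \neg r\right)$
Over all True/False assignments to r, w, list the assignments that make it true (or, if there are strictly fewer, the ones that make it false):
is always true.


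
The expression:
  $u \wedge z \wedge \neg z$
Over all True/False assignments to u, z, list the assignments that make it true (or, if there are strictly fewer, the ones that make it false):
is never true.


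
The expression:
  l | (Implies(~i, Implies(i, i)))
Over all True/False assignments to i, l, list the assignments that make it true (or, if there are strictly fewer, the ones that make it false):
is always true.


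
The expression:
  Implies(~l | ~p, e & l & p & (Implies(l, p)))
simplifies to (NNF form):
l & p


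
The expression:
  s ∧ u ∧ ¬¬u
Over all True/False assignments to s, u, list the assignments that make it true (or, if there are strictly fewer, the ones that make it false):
is true only for:
  s=True, u=True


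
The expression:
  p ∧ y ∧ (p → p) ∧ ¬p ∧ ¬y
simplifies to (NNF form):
False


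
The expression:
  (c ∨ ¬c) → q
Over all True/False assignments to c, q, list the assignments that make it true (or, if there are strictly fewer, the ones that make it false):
is true only for:
  c=False, q=True;
  c=True, q=True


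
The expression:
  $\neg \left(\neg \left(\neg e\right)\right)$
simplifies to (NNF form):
$\neg e$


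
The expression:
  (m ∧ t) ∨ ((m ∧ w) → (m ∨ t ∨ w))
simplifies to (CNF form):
True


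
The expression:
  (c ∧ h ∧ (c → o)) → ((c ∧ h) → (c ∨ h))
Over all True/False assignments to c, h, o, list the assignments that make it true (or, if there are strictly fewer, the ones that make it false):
is always true.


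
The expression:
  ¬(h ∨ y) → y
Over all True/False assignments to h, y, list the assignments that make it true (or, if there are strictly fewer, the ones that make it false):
is false only for:
  h=False, y=False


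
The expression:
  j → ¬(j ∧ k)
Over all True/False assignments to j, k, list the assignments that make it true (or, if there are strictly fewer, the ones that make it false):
is false only for:
  j=True, k=True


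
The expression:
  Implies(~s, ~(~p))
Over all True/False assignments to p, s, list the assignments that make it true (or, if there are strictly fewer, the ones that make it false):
is false only for:
  p=False, s=False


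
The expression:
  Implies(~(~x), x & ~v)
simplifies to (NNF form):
~v | ~x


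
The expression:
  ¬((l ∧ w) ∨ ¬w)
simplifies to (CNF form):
w ∧ ¬l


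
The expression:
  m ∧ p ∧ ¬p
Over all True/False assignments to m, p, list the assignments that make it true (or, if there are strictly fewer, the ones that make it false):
is never true.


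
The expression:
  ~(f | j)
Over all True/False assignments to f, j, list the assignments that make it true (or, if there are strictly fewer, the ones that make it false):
is true only for:
  f=False, j=False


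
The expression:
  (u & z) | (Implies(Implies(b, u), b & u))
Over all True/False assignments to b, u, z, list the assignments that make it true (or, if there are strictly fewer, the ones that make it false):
is false only for:
  b=False, u=False, z=False;
  b=False, u=False, z=True;
  b=False, u=True, z=False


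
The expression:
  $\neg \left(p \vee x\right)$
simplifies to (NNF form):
$\neg p \wedge \neg x$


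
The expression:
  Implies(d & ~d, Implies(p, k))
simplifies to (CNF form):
True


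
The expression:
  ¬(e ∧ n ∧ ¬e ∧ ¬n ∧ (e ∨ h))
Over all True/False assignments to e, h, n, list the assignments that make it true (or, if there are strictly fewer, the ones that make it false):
is always true.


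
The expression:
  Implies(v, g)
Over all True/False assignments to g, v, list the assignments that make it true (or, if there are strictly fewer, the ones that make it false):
is false only for:
  g=False, v=True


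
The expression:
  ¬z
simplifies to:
¬z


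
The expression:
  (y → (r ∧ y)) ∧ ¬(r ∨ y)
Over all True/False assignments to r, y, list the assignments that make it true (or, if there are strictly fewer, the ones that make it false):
is true only for:
  r=False, y=False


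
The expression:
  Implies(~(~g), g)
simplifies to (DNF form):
True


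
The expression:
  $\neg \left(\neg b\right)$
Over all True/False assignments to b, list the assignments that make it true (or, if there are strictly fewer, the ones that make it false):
is true only for:
  b=True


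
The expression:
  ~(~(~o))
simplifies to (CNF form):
~o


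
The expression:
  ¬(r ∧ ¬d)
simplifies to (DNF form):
d ∨ ¬r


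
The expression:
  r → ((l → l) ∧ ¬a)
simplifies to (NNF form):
¬a ∨ ¬r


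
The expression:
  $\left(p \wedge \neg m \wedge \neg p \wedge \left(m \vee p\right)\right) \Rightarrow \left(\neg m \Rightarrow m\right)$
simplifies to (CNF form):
$\text{True}$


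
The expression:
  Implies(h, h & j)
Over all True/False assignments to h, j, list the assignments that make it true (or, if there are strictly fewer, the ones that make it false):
is false only for:
  h=True, j=False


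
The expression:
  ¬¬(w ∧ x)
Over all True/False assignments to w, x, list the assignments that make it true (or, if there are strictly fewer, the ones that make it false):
is true only for:
  w=True, x=True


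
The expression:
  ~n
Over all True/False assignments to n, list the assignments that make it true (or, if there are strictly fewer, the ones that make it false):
is true only for:
  n=False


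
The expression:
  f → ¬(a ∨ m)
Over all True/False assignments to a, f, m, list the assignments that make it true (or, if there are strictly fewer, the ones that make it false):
is false only for:
  a=False, f=True, m=True;
  a=True, f=True, m=False;
  a=True, f=True, m=True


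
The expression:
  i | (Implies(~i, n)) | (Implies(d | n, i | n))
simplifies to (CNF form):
i | n | ~d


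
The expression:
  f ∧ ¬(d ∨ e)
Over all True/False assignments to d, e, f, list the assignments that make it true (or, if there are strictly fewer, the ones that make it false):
is true only for:
  d=False, e=False, f=True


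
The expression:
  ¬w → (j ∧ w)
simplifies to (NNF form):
w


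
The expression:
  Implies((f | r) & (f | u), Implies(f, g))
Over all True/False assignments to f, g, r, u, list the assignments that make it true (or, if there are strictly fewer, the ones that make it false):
is false only for:
  f=True, g=False, r=False, u=False;
  f=True, g=False, r=False, u=True;
  f=True, g=False, r=True, u=False;
  f=True, g=False, r=True, u=True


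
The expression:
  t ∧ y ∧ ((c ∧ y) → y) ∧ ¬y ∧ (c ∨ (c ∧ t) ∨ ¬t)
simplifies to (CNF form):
False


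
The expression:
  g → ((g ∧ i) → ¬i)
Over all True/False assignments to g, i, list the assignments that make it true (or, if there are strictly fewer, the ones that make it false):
is false only for:
  g=True, i=True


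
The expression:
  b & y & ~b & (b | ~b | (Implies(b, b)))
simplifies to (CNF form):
False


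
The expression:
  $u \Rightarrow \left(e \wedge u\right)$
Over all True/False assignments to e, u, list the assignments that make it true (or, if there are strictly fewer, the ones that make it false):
is false only for:
  e=False, u=True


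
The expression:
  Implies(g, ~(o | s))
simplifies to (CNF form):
(~g | ~o) & (~g | ~s)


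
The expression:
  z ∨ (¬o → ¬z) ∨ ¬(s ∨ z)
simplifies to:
True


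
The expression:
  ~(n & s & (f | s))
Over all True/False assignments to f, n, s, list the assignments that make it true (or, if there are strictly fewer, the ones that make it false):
is false only for:
  f=False, n=True, s=True;
  f=True, n=True, s=True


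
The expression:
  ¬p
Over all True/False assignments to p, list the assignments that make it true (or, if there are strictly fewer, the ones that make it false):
is true only for:
  p=False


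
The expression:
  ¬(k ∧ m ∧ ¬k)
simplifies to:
True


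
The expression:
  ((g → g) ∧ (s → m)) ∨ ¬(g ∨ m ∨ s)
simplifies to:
m ∨ ¬s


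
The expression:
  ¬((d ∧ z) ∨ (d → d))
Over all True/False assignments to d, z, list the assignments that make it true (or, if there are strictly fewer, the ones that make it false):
is never true.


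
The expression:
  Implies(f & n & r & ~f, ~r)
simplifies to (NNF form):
True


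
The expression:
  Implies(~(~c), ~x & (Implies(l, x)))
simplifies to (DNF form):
~c | (~l & ~x)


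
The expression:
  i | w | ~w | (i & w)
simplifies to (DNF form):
True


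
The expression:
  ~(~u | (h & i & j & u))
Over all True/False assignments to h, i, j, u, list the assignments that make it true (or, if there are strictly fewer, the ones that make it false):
is true only for:
  h=False, i=False, j=False, u=True;
  h=False, i=False, j=True, u=True;
  h=False, i=True, j=False, u=True;
  h=False, i=True, j=True, u=True;
  h=True, i=False, j=False, u=True;
  h=True, i=False, j=True, u=True;
  h=True, i=True, j=False, u=True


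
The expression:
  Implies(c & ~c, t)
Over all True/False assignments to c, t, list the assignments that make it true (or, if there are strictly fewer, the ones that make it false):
is always true.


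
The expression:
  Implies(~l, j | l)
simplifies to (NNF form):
j | l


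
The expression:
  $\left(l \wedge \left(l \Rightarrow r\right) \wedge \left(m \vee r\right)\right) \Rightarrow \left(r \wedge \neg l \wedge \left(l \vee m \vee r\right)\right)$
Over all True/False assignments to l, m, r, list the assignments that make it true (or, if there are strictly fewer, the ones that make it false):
is false only for:
  l=True, m=False, r=True;
  l=True, m=True, r=True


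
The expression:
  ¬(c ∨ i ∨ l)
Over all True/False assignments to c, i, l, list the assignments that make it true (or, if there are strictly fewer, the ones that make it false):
is true only for:
  c=False, i=False, l=False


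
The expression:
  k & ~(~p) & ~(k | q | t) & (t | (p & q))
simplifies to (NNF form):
False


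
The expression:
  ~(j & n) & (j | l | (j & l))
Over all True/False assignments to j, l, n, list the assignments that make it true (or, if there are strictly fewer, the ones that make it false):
is true only for:
  j=False, l=True, n=False;
  j=False, l=True, n=True;
  j=True, l=False, n=False;
  j=True, l=True, n=False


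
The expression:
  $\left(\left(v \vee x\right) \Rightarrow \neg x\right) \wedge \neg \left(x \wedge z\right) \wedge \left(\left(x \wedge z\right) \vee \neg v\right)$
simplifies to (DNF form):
$\neg v \wedge \neg x$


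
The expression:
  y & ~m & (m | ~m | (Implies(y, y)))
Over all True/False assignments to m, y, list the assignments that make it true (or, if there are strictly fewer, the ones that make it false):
is true only for:
  m=False, y=True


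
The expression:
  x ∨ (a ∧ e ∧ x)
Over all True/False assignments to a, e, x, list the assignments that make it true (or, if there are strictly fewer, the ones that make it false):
is true only for:
  a=False, e=False, x=True;
  a=False, e=True, x=True;
  a=True, e=False, x=True;
  a=True, e=True, x=True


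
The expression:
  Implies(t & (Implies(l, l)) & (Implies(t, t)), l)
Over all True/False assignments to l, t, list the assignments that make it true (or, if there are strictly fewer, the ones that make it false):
is false only for:
  l=False, t=True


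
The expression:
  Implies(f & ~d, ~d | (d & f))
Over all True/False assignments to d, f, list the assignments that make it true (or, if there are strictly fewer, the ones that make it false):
is always true.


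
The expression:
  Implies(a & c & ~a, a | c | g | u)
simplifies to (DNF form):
True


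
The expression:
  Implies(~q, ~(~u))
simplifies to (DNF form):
q | u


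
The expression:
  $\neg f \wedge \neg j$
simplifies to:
$\neg f \wedge \neg j$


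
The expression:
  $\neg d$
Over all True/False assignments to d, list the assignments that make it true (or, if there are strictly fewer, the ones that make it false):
is true only for:
  d=False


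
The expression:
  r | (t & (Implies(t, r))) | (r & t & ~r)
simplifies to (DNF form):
r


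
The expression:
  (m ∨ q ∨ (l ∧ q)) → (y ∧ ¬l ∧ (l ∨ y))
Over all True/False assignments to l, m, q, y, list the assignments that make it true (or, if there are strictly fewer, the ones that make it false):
is true only for:
  l=False, m=False, q=False, y=False;
  l=False, m=False, q=False, y=True;
  l=False, m=False, q=True, y=True;
  l=False, m=True, q=False, y=True;
  l=False, m=True, q=True, y=True;
  l=True, m=False, q=False, y=False;
  l=True, m=False, q=False, y=True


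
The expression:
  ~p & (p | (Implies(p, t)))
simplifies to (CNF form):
~p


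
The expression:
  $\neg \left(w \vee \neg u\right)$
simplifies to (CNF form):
$u \wedge \neg w$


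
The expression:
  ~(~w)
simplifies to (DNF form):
w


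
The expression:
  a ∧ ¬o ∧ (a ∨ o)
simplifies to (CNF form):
a ∧ ¬o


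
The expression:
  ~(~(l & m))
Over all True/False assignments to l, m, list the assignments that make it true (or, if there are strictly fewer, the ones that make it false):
is true only for:
  l=True, m=True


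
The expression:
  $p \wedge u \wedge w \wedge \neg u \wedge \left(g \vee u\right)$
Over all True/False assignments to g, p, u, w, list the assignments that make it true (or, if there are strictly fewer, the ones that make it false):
is never true.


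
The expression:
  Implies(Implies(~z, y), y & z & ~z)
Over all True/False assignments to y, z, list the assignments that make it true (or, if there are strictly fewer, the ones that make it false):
is true only for:
  y=False, z=False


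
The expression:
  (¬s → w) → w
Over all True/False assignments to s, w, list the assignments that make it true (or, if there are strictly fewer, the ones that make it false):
is false only for:
  s=True, w=False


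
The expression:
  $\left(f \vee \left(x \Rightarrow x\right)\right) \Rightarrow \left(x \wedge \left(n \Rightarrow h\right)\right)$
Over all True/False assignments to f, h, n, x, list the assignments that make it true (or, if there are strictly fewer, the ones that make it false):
is true only for:
  f=False, h=False, n=False, x=True;
  f=False, h=True, n=False, x=True;
  f=False, h=True, n=True, x=True;
  f=True, h=False, n=False, x=True;
  f=True, h=True, n=False, x=True;
  f=True, h=True, n=True, x=True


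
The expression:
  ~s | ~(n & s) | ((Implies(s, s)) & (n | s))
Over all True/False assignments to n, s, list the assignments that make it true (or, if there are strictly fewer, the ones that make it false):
is always true.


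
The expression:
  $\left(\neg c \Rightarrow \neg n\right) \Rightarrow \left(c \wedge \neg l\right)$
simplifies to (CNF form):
$\left(c \vee n\right) \wedge \left(\neg c \vee \neg l\right)$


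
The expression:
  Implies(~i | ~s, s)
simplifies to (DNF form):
s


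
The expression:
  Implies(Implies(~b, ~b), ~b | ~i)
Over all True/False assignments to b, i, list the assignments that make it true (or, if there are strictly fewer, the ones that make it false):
is false only for:
  b=True, i=True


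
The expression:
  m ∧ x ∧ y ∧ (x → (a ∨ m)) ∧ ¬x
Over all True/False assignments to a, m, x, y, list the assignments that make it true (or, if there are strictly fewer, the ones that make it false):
is never true.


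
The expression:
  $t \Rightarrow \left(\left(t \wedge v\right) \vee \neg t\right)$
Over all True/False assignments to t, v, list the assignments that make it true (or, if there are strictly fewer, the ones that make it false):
is false only for:
  t=True, v=False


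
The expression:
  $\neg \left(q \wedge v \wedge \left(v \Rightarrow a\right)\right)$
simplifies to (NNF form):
$\neg a \vee \neg q \vee \neg v$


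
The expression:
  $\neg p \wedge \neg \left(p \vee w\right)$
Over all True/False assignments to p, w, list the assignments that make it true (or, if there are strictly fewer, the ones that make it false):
is true only for:
  p=False, w=False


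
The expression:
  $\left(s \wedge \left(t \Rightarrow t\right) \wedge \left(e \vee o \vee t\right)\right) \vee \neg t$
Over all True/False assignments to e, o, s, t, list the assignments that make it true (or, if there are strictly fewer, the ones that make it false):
is false only for:
  e=False, o=False, s=False, t=True;
  e=False, o=True, s=False, t=True;
  e=True, o=False, s=False, t=True;
  e=True, o=True, s=False, t=True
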